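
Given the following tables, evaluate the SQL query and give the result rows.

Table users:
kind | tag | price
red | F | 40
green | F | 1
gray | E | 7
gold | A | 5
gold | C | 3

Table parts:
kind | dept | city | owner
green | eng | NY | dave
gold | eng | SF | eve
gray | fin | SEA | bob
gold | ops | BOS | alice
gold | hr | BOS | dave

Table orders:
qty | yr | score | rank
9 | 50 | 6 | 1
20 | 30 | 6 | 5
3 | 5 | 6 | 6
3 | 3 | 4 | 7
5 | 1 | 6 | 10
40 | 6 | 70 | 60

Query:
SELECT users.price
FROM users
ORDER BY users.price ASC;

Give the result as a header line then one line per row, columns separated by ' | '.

After SELECT (5 rows):
users.price
40
1
7
5
3
After ORDER BY (5 rows):
users.price
1
3
5
7
40

== RESULT ==
users.price
1
3
5
7
40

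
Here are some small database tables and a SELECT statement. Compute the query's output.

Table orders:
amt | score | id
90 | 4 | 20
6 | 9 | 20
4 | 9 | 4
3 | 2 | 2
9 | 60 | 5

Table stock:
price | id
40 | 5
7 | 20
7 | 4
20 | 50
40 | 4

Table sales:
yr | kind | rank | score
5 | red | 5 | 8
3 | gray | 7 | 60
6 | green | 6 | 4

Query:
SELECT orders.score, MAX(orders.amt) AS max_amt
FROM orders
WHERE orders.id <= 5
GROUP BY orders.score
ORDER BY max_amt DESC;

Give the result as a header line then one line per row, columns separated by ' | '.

== RESULT ==
orders.score | max_amt
60 | 9
9 | 4
2 | 3

Derivation:
After WHERE (3 rows):
orders.amt | orders.score | orders.id
4 | 9 | 4
3 | 2 | 2
9 | 60 | 5
After GROUP BY (3 rows):
orders.score | max_amt
9 | 4
2 | 3
60 | 9
After ORDER BY (3 rows):
orders.score | max_amt
60 | 9
9 | 4
2 | 3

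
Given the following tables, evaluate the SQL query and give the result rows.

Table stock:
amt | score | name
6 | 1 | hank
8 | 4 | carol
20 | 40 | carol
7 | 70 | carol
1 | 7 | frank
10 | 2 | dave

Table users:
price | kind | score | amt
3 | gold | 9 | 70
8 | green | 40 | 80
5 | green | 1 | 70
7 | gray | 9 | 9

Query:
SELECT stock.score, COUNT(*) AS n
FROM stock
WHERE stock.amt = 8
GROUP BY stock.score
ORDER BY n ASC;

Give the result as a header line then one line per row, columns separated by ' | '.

== RESULT ==
stock.score | n
4 | 1

Derivation:
After WHERE (1 rows):
stock.amt | stock.score | stock.name
8 | 4 | carol
After GROUP BY (1 rows):
stock.score | n
4 | 1
After ORDER BY (1 rows):
stock.score | n
4 | 1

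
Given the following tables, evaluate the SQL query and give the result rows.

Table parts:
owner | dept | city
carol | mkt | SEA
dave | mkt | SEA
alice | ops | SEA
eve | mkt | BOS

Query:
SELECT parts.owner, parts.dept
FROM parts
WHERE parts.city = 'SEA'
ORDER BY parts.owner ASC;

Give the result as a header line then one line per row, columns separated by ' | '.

== RESULT ==
parts.owner | parts.dept
alice | ops
carol | mkt
dave | mkt

Derivation:
After WHERE (3 rows):
parts.owner | parts.dept | parts.city
carol | mkt | SEA
dave | mkt | SEA
alice | ops | SEA
After SELECT (3 rows):
parts.owner | parts.dept
carol | mkt
dave | mkt
alice | ops
After ORDER BY (3 rows):
parts.owner | parts.dept
alice | ops
carol | mkt
dave | mkt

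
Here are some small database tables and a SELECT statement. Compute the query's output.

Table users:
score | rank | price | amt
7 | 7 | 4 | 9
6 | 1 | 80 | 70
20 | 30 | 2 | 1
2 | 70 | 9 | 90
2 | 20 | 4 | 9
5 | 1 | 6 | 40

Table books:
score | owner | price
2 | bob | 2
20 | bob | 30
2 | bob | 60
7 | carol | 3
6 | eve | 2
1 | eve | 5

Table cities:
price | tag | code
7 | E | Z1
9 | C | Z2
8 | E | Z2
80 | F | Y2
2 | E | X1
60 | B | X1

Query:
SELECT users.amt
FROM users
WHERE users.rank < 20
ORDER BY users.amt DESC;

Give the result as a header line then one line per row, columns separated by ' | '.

After WHERE (3 rows):
users.score | users.rank | users.price | users.amt
7 | 7 | 4 | 9
6 | 1 | 80 | 70
5 | 1 | 6 | 40
After SELECT (3 rows):
users.amt
9
70
40
After ORDER BY (3 rows):
users.amt
70
40
9

== RESULT ==
users.amt
70
40
9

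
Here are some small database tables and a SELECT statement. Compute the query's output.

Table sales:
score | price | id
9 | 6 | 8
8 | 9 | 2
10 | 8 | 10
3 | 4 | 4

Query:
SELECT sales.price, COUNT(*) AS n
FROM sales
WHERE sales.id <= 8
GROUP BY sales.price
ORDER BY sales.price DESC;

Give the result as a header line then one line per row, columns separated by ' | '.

After WHERE (3 rows):
sales.score | sales.price | sales.id
9 | 6 | 8
8 | 9 | 2
3 | 4 | 4
After GROUP BY (3 rows):
sales.price | n
6 | 1
9 | 1
4 | 1
After ORDER BY (3 rows):
sales.price | n
9 | 1
6 | 1
4 | 1

== RESULT ==
sales.price | n
9 | 1
6 | 1
4 | 1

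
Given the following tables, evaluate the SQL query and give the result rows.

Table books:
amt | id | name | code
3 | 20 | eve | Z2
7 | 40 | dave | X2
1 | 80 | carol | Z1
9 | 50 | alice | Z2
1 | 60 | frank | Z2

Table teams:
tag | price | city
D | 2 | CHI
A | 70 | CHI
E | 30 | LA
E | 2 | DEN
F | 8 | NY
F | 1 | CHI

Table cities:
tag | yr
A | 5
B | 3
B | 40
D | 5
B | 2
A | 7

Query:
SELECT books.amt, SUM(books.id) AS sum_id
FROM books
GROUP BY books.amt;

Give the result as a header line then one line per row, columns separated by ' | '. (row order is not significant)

== RESULT ==
books.amt | sum_id
3 | 20
7 | 40
1 | 140
9 | 50

Derivation:
After GROUP BY (4 rows):
books.amt | sum_id
3 | 20
7 | 40
1 | 140
9 | 50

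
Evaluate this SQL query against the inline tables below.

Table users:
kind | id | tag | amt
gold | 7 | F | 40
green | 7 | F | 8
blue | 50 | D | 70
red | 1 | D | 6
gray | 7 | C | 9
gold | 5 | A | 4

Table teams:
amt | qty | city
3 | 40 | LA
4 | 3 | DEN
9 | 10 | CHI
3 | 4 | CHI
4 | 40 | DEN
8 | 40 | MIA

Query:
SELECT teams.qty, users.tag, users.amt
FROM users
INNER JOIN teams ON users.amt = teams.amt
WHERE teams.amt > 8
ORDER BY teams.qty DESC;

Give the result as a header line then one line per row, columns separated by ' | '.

After JOIN teams (4 rows):
users.kind | users.id | users.tag | users.amt | teams.amt | teams.qty | teams.city
green | 7 | F | 8 | 8 | 40 | MIA
gray | 7 | C | 9 | 9 | 10 | CHI
gold | 5 | A | 4 | 4 | 3 | DEN
gold | 5 | A | 4 | 4 | 40 | DEN
After WHERE (1 rows):
users.kind | users.id | users.tag | users.amt | teams.amt | teams.qty | teams.city
gray | 7 | C | 9 | 9 | 10 | CHI
After SELECT (1 rows):
teams.qty | users.tag | users.amt
10 | C | 9
After ORDER BY (1 rows):
teams.qty | users.tag | users.amt
10 | C | 9

== RESULT ==
teams.qty | users.tag | users.amt
10 | C | 9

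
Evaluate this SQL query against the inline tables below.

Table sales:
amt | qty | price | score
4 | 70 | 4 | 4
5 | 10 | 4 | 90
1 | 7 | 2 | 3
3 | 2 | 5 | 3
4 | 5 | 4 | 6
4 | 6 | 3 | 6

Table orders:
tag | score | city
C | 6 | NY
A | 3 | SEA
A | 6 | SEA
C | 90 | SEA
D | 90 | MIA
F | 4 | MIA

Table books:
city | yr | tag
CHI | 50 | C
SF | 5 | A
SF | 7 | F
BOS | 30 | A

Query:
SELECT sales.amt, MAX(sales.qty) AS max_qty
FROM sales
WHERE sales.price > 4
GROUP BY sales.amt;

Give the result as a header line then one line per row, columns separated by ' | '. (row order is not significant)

After WHERE (1 rows):
sales.amt | sales.qty | sales.price | sales.score
3 | 2 | 5 | 3
After GROUP BY (1 rows):
sales.amt | max_qty
3 | 2

== RESULT ==
sales.amt | max_qty
3 | 2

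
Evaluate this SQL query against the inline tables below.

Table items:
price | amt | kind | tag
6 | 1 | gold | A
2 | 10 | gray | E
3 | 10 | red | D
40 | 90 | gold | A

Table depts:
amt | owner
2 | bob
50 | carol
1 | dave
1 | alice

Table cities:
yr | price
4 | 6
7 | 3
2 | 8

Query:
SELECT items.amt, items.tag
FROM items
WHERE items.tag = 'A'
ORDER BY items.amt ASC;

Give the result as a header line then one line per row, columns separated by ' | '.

After WHERE (2 rows):
items.price | items.amt | items.kind | items.tag
6 | 1 | gold | A
40 | 90 | gold | A
After SELECT (2 rows):
items.amt | items.tag
1 | A
90 | A
After ORDER BY (2 rows):
items.amt | items.tag
1 | A
90 | A

== RESULT ==
items.amt | items.tag
1 | A
90 | A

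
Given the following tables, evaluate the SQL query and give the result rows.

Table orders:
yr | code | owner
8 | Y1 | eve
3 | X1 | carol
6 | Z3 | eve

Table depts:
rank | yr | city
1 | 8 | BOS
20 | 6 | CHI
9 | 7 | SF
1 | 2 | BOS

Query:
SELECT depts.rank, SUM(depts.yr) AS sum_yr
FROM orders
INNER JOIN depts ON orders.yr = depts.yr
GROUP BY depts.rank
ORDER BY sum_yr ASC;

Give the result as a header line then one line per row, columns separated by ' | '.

== RESULT ==
depts.rank | sum_yr
20 | 6
1 | 8

Derivation:
After JOIN depts (2 rows):
orders.yr | orders.code | orders.owner | depts.rank | depts.yr | depts.city
8 | Y1 | eve | 1 | 8 | BOS
6 | Z3 | eve | 20 | 6 | CHI
After GROUP BY (2 rows):
depts.rank | sum_yr
1 | 8
20 | 6
After ORDER BY (2 rows):
depts.rank | sum_yr
20 | 6
1 | 8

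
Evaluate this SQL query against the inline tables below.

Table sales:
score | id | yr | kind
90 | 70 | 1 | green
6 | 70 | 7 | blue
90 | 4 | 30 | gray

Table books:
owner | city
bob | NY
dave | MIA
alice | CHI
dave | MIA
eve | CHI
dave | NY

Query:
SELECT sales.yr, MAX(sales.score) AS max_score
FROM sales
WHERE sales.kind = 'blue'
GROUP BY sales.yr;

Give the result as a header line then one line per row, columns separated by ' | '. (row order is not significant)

After WHERE (1 rows):
sales.score | sales.id | sales.yr | sales.kind
6 | 70 | 7 | blue
After GROUP BY (1 rows):
sales.yr | max_score
7 | 6

== RESULT ==
sales.yr | max_score
7 | 6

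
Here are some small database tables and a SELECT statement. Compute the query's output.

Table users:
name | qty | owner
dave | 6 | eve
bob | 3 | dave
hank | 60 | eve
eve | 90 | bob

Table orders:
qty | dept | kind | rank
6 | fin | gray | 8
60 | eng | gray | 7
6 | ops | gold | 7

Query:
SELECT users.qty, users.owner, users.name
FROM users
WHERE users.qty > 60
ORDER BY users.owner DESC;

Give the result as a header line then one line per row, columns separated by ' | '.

== RESULT ==
users.qty | users.owner | users.name
90 | bob | eve

Derivation:
After WHERE (1 rows):
users.name | users.qty | users.owner
eve | 90 | bob
After SELECT (1 rows):
users.qty | users.owner | users.name
90 | bob | eve
After ORDER BY (1 rows):
users.qty | users.owner | users.name
90 | bob | eve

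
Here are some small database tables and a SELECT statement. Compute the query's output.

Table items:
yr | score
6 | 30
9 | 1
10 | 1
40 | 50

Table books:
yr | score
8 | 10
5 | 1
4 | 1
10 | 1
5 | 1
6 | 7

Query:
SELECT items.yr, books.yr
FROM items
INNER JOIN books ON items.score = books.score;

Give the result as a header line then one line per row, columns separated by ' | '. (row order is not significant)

After JOIN books (8 rows):
items.yr | items.score | books.yr | books.score
9 | 1 | 5 | 1
9 | 1 | 4 | 1
9 | 1 | 10 | 1
9 | 1 | 5 | 1
10 | 1 | 5 | 1
10 | 1 | 4 | 1
10 | 1 | 10 | 1
10 | 1 | 5 | 1
After SELECT (8 rows):
items.yr | books.yr
9 | 5
9 | 4
9 | 10
9 | 5
10 | 5
10 | 4
10 | 10
10 | 5

== RESULT ==
items.yr | books.yr
9 | 5
9 | 4
9 | 10
9 | 5
10 | 5
10 | 4
10 | 10
10 | 5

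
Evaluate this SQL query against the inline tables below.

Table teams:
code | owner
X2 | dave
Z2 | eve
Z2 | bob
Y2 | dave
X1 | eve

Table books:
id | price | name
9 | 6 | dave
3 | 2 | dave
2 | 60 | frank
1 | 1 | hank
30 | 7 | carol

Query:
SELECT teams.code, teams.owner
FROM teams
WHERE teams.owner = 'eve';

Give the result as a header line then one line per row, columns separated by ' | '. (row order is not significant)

After WHERE (2 rows):
teams.code | teams.owner
Z2 | eve
X1 | eve
After SELECT (2 rows):
teams.code | teams.owner
Z2 | eve
X1 | eve

== RESULT ==
teams.code | teams.owner
Z2 | eve
X1 | eve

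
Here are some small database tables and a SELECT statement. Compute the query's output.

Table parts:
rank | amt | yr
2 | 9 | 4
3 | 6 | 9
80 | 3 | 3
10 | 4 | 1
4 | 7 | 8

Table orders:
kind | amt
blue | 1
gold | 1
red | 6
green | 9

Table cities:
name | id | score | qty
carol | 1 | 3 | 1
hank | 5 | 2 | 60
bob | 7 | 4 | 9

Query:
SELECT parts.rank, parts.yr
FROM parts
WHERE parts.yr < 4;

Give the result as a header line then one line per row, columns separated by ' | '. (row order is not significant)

== RESULT ==
parts.rank | parts.yr
80 | 3
10 | 1

Derivation:
After WHERE (2 rows):
parts.rank | parts.amt | parts.yr
80 | 3 | 3
10 | 4 | 1
After SELECT (2 rows):
parts.rank | parts.yr
80 | 3
10 | 1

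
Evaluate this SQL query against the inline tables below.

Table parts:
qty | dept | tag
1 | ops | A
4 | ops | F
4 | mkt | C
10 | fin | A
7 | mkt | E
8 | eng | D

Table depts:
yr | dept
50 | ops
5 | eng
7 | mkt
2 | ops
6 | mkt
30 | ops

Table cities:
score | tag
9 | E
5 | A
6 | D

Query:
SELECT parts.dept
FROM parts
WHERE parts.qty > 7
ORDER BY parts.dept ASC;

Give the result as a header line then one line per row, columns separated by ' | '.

== RESULT ==
parts.dept
eng
fin

Derivation:
After WHERE (2 rows):
parts.qty | parts.dept | parts.tag
10 | fin | A
8 | eng | D
After SELECT (2 rows):
parts.dept
fin
eng
After ORDER BY (2 rows):
parts.dept
eng
fin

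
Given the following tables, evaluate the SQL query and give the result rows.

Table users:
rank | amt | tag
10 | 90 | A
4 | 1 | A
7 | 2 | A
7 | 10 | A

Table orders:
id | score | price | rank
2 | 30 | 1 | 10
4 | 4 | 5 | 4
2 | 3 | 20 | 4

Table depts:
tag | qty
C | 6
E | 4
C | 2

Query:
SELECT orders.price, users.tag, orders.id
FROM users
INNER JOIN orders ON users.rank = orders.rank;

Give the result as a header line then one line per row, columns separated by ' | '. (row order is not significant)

After JOIN orders (3 rows):
users.rank | users.amt | users.tag | orders.id | orders.score | orders.price | orders.rank
10 | 90 | A | 2 | 30 | 1 | 10
4 | 1 | A | 4 | 4 | 5 | 4
4 | 1 | A | 2 | 3 | 20 | 4
After SELECT (3 rows):
orders.price | users.tag | orders.id
1 | A | 2
5 | A | 4
20 | A | 2

== RESULT ==
orders.price | users.tag | orders.id
1 | A | 2
5 | A | 4
20 | A | 2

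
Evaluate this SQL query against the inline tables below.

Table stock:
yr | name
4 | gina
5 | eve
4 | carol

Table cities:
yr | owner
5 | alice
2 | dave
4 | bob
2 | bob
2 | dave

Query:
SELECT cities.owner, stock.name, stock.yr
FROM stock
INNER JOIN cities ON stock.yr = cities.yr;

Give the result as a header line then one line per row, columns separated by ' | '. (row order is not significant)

== RESULT ==
cities.owner | stock.name | stock.yr
bob | gina | 4
alice | eve | 5
bob | carol | 4

Derivation:
After JOIN cities (3 rows):
stock.yr | stock.name | cities.yr | cities.owner
4 | gina | 4 | bob
5 | eve | 5 | alice
4 | carol | 4 | bob
After SELECT (3 rows):
cities.owner | stock.name | stock.yr
bob | gina | 4
alice | eve | 5
bob | carol | 4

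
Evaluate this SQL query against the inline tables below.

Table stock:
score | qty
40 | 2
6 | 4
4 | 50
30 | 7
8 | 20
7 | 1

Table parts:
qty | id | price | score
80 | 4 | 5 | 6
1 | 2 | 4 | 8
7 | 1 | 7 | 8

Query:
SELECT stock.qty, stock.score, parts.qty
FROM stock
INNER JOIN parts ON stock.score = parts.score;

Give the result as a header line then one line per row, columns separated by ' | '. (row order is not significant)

After JOIN parts (3 rows):
stock.score | stock.qty | parts.qty | parts.id | parts.price | parts.score
6 | 4 | 80 | 4 | 5 | 6
8 | 20 | 1 | 2 | 4 | 8
8 | 20 | 7 | 1 | 7 | 8
After SELECT (3 rows):
stock.qty | stock.score | parts.qty
4 | 6 | 80
20 | 8 | 1
20 | 8 | 7

== RESULT ==
stock.qty | stock.score | parts.qty
4 | 6 | 80
20 | 8 | 1
20 | 8 | 7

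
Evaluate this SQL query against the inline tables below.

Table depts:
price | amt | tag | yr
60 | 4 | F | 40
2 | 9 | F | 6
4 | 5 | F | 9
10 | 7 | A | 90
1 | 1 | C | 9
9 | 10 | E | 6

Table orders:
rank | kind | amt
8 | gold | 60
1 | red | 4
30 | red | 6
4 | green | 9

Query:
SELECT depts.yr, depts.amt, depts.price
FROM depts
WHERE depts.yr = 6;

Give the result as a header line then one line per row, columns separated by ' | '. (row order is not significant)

== RESULT ==
depts.yr | depts.amt | depts.price
6 | 9 | 2
6 | 10 | 9

Derivation:
After WHERE (2 rows):
depts.price | depts.amt | depts.tag | depts.yr
2 | 9 | F | 6
9 | 10 | E | 6
After SELECT (2 rows):
depts.yr | depts.amt | depts.price
6 | 9 | 2
6 | 10 | 9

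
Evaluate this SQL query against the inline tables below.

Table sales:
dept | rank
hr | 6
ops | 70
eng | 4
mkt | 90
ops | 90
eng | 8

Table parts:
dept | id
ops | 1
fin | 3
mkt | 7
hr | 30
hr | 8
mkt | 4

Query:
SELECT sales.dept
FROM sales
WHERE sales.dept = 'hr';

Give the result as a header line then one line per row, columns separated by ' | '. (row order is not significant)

After WHERE (1 rows):
sales.dept | sales.rank
hr | 6
After SELECT (1 rows):
sales.dept
hr

== RESULT ==
sales.dept
hr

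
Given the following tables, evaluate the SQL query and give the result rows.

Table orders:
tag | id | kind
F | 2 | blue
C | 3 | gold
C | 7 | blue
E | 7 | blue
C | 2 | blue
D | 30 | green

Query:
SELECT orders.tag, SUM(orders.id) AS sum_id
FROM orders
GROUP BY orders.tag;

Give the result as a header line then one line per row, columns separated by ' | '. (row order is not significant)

== RESULT ==
orders.tag | sum_id
F | 2
C | 12
E | 7
D | 30

Derivation:
After GROUP BY (4 rows):
orders.tag | sum_id
F | 2
C | 12
E | 7
D | 30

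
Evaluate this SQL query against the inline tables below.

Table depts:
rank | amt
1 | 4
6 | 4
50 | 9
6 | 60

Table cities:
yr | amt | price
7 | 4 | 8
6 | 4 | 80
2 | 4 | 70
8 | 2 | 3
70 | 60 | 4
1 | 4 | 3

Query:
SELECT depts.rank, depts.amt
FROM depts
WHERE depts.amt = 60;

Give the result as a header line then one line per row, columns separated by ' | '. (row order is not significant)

== RESULT ==
depts.rank | depts.amt
6 | 60

Derivation:
After WHERE (1 rows):
depts.rank | depts.amt
6 | 60
After SELECT (1 rows):
depts.rank | depts.amt
6 | 60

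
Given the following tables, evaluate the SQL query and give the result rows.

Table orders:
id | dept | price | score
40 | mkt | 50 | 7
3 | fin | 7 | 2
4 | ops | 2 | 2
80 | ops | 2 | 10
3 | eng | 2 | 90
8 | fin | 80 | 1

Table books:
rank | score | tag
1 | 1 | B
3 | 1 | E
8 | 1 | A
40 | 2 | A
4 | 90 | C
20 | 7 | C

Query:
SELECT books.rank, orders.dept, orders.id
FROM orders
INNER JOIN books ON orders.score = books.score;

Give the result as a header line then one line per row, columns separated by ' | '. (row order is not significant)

== RESULT ==
books.rank | orders.dept | orders.id
20 | mkt | 40
40 | fin | 3
40 | ops | 4
4 | eng | 3
1 | fin | 8
3 | fin | 8
8 | fin | 8

Derivation:
After JOIN books (7 rows):
orders.id | orders.dept | orders.price | orders.score | books.rank | books.score | books.tag
40 | mkt | 50 | 7 | 20 | 7 | C
3 | fin | 7 | 2 | 40 | 2 | A
4 | ops | 2 | 2 | 40 | 2 | A
3 | eng | 2 | 90 | 4 | 90 | C
8 | fin | 80 | 1 | 1 | 1 | B
8 | fin | 80 | 1 | 3 | 1 | E
8 | fin | 80 | 1 | 8 | 1 | A
After SELECT (7 rows):
books.rank | orders.dept | orders.id
20 | mkt | 40
40 | fin | 3
40 | ops | 4
4 | eng | 3
1 | fin | 8
3 | fin | 8
8 | fin | 8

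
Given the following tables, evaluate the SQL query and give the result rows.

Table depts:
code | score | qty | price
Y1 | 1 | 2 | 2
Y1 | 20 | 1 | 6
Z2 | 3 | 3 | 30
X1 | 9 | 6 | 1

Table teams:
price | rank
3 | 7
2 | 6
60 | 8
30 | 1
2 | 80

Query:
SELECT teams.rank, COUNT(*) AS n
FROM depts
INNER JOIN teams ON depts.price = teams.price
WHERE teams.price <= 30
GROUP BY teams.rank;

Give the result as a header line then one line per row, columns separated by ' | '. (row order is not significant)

After JOIN teams (3 rows):
depts.code | depts.score | depts.qty | depts.price | teams.price | teams.rank
Y1 | 1 | 2 | 2 | 2 | 6
Y1 | 1 | 2 | 2 | 2 | 80
Z2 | 3 | 3 | 30 | 30 | 1
After WHERE (3 rows):
depts.code | depts.score | depts.qty | depts.price | teams.price | teams.rank
Y1 | 1 | 2 | 2 | 2 | 6
Y1 | 1 | 2 | 2 | 2 | 80
Z2 | 3 | 3 | 30 | 30 | 1
After GROUP BY (3 rows):
teams.rank | n
6 | 1
80 | 1
1 | 1

== RESULT ==
teams.rank | n
6 | 1
80 | 1
1 | 1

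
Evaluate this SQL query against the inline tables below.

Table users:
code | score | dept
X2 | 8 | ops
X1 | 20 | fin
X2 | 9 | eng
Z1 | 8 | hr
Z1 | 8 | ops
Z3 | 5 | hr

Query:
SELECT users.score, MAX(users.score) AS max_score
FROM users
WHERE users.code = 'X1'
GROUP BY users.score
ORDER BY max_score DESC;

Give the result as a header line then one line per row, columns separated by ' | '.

== RESULT ==
users.score | max_score
20 | 20

Derivation:
After WHERE (1 rows):
users.code | users.score | users.dept
X1 | 20 | fin
After GROUP BY (1 rows):
users.score | max_score
20 | 20
After ORDER BY (1 rows):
users.score | max_score
20 | 20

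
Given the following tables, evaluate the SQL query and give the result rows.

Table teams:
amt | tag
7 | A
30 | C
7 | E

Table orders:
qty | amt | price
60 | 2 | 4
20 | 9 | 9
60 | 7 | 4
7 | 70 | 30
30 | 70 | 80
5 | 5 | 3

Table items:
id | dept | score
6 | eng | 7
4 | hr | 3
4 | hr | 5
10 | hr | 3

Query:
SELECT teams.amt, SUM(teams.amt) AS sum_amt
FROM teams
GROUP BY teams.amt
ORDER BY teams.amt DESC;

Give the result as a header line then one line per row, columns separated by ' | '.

== RESULT ==
teams.amt | sum_amt
30 | 30
7 | 14

Derivation:
After GROUP BY (2 rows):
teams.amt | sum_amt
7 | 14
30 | 30
After ORDER BY (2 rows):
teams.amt | sum_amt
30 | 30
7 | 14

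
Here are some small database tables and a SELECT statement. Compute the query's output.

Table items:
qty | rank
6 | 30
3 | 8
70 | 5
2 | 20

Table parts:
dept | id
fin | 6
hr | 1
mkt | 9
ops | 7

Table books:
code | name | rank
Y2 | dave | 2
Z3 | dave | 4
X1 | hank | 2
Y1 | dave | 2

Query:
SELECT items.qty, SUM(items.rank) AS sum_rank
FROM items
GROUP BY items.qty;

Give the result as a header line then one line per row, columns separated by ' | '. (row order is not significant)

After GROUP BY (4 rows):
items.qty | sum_rank
6 | 30
3 | 8
70 | 5
2 | 20

== RESULT ==
items.qty | sum_rank
6 | 30
3 | 8
70 | 5
2 | 20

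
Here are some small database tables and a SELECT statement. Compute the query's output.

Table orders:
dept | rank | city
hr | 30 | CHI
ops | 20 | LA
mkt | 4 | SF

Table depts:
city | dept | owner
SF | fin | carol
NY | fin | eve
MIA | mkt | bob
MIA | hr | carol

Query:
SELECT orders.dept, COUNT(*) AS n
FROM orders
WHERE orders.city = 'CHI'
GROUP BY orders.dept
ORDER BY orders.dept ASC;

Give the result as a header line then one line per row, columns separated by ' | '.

After WHERE (1 rows):
orders.dept | orders.rank | orders.city
hr | 30 | CHI
After GROUP BY (1 rows):
orders.dept | n
hr | 1
After ORDER BY (1 rows):
orders.dept | n
hr | 1

== RESULT ==
orders.dept | n
hr | 1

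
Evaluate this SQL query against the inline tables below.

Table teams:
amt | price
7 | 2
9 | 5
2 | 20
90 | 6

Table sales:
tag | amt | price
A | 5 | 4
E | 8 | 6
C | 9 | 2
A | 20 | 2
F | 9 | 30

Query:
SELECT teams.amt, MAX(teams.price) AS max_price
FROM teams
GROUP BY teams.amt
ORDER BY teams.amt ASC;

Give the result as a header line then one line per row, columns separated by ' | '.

== RESULT ==
teams.amt | max_price
2 | 20
7 | 2
9 | 5
90 | 6

Derivation:
After GROUP BY (4 rows):
teams.amt | max_price
7 | 2
9 | 5
2 | 20
90 | 6
After ORDER BY (4 rows):
teams.amt | max_price
2 | 20
7 | 2
9 | 5
90 | 6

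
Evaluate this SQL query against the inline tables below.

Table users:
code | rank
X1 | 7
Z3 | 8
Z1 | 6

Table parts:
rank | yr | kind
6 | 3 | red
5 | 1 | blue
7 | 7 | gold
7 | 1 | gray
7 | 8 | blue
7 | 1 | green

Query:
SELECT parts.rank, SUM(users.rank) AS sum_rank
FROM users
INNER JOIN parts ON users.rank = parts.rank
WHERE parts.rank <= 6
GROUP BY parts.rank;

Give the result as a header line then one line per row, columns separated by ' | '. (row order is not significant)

After JOIN parts (5 rows):
users.code | users.rank | parts.rank | parts.yr | parts.kind
X1 | 7 | 7 | 7 | gold
X1 | 7 | 7 | 1 | gray
X1 | 7 | 7 | 8 | blue
X1 | 7 | 7 | 1 | green
Z1 | 6 | 6 | 3 | red
After WHERE (1 rows):
users.code | users.rank | parts.rank | parts.yr | parts.kind
Z1 | 6 | 6 | 3 | red
After GROUP BY (1 rows):
parts.rank | sum_rank
6 | 6

== RESULT ==
parts.rank | sum_rank
6 | 6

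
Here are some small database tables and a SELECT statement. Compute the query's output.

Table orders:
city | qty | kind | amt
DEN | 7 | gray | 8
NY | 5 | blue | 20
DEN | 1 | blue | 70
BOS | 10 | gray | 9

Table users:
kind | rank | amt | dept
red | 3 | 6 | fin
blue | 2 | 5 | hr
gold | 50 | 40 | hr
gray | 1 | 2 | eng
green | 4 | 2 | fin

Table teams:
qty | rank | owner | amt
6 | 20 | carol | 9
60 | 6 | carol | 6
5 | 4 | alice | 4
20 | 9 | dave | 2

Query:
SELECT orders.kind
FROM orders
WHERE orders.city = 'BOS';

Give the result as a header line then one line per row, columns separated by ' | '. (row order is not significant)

After WHERE (1 rows):
orders.city | orders.qty | orders.kind | orders.amt
BOS | 10 | gray | 9
After SELECT (1 rows):
orders.kind
gray

== RESULT ==
orders.kind
gray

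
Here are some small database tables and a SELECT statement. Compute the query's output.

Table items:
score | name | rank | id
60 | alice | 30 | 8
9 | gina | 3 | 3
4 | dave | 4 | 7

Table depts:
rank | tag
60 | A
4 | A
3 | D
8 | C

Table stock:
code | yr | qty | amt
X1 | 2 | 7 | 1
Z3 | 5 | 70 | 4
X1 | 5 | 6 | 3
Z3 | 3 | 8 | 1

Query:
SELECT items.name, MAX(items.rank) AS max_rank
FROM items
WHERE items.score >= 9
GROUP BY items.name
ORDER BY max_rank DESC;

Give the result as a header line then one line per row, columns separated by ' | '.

== RESULT ==
items.name | max_rank
alice | 30
gina | 3

Derivation:
After WHERE (2 rows):
items.score | items.name | items.rank | items.id
60 | alice | 30 | 8
9 | gina | 3 | 3
After GROUP BY (2 rows):
items.name | max_rank
alice | 30
gina | 3
After ORDER BY (2 rows):
items.name | max_rank
alice | 30
gina | 3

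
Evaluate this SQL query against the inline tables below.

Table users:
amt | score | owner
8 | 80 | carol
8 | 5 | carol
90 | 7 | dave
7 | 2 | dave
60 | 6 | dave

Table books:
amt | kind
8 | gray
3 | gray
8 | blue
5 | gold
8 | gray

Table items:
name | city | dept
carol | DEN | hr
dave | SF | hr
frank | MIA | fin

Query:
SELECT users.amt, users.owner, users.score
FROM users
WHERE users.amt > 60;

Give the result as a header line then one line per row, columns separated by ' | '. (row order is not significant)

After WHERE (1 rows):
users.amt | users.score | users.owner
90 | 7 | dave
After SELECT (1 rows):
users.amt | users.owner | users.score
90 | dave | 7

== RESULT ==
users.amt | users.owner | users.score
90 | dave | 7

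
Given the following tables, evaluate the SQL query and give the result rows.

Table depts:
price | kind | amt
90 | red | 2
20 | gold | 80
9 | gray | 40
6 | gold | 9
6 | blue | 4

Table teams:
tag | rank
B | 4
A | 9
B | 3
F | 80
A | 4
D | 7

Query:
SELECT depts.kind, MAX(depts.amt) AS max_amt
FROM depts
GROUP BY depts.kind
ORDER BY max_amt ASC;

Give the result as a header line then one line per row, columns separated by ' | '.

== RESULT ==
depts.kind | max_amt
red | 2
blue | 4
gray | 40
gold | 80

Derivation:
After GROUP BY (4 rows):
depts.kind | max_amt
red | 2
gold | 80
gray | 40
blue | 4
After ORDER BY (4 rows):
depts.kind | max_amt
red | 2
blue | 4
gray | 40
gold | 80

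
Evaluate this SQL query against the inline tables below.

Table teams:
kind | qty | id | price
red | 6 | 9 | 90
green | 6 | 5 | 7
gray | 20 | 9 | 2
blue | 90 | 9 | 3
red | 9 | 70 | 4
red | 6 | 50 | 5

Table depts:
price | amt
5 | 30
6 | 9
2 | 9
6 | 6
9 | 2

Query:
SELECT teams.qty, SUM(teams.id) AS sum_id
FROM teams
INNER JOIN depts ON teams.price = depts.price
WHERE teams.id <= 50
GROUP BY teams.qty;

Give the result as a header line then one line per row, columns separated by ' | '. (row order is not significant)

After JOIN depts (2 rows):
teams.kind | teams.qty | teams.id | teams.price | depts.price | depts.amt
gray | 20 | 9 | 2 | 2 | 9
red | 6 | 50 | 5 | 5 | 30
After WHERE (2 rows):
teams.kind | teams.qty | teams.id | teams.price | depts.price | depts.amt
gray | 20 | 9 | 2 | 2 | 9
red | 6 | 50 | 5 | 5 | 30
After GROUP BY (2 rows):
teams.qty | sum_id
20 | 9
6 | 50

== RESULT ==
teams.qty | sum_id
20 | 9
6 | 50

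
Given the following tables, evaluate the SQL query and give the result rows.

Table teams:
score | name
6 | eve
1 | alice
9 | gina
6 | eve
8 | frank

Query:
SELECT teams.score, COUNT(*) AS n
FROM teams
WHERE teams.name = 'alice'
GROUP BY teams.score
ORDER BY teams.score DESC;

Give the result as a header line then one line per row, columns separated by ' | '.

After WHERE (1 rows):
teams.score | teams.name
1 | alice
After GROUP BY (1 rows):
teams.score | n
1 | 1
After ORDER BY (1 rows):
teams.score | n
1 | 1

== RESULT ==
teams.score | n
1 | 1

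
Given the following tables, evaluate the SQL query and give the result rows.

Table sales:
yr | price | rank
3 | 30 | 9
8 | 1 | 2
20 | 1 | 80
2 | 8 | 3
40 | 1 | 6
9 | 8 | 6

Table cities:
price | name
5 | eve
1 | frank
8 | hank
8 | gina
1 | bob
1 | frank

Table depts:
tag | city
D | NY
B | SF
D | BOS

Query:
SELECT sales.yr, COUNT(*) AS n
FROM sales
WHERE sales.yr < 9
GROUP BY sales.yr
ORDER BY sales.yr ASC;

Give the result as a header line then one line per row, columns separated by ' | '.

After WHERE (3 rows):
sales.yr | sales.price | sales.rank
3 | 30 | 9
8 | 1 | 2
2 | 8 | 3
After GROUP BY (3 rows):
sales.yr | n
3 | 1
8 | 1
2 | 1
After ORDER BY (3 rows):
sales.yr | n
2 | 1
3 | 1
8 | 1

== RESULT ==
sales.yr | n
2 | 1
3 | 1
8 | 1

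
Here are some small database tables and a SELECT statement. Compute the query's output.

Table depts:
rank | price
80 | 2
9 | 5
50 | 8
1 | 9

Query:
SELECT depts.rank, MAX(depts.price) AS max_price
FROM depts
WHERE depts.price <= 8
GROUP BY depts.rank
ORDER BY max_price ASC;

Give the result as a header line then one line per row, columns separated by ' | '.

== RESULT ==
depts.rank | max_price
80 | 2
9 | 5
50 | 8

Derivation:
After WHERE (3 rows):
depts.rank | depts.price
80 | 2
9 | 5
50 | 8
After GROUP BY (3 rows):
depts.rank | max_price
80 | 2
9 | 5
50 | 8
After ORDER BY (3 rows):
depts.rank | max_price
80 | 2
9 | 5
50 | 8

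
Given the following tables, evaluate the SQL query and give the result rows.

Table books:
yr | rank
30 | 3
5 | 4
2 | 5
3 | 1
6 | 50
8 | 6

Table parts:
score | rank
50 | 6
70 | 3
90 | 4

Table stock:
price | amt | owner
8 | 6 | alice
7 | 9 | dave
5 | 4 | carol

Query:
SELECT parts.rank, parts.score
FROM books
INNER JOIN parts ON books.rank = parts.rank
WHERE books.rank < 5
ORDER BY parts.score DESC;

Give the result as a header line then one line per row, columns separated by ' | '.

After JOIN parts (3 rows):
books.yr | books.rank | parts.score | parts.rank
30 | 3 | 70 | 3
5 | 4 | 90 | 4
8 | 6 | 50 | 6
After WHERE (2 rows):
books.yr | books.rank | parts.score | parts.rank
30 | 3 | 70 | 3
5 | 4 | 90 | 4
After SELECT (2 rows):
parts.rank | parts.score
3 | 70
4 | 90
After ORDER BY (2 rows):
parts.rank | parts.score
4 | 90
3 | 70

== RESULT ==
parts.rank | parts.score
4 | 90
3 | 70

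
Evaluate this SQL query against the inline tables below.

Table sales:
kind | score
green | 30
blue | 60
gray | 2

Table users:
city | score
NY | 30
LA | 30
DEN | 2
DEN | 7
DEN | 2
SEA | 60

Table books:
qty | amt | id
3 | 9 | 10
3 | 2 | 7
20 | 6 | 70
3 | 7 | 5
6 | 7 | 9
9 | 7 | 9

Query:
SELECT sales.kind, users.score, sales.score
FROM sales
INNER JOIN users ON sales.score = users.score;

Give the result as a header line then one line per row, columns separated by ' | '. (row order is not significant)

== RESULT ==
sales.kind | users.score | sales.score
green | 30 | 30
green | 30 | 30
blue | 60 | 60
gray | 2 | 2
gray | 2 | 2

Derivation:
After JOIN users (5 rows):
sales.kind | sales.score | users.city | users.score
green | 30 | NY | 30
green | 30 | LA | 30
blue | 60 | SEA | 60
gray | 2 | DEN | 2
gray | 2 | DEN | 2
After SELECT (5 rows):
sales.kind | users.score | sales.score
green | 30 | 30
green | 30 | 30
blue | 60 | 60
gray | 2 | 2
gray | 2 | 2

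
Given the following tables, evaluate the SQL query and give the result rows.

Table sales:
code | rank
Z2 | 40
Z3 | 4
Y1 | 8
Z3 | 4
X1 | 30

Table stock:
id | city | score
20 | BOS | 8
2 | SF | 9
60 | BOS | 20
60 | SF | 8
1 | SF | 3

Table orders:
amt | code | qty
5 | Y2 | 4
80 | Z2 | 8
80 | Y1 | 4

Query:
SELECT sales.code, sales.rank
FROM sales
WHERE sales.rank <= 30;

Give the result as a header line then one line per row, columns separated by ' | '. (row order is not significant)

After WHERE (4 rows):
sales.code | sales.rank
Z3 | 4
Y1 | 8
Z3 | 4
X1 | 30
After SELECT (4 rows):
sales.code | sales.rank
Z3 | 4
Y1 | 8
Z3 | 4
X1 | 30

== RESULT ==
sales.code | sales.rank
Z3 | 4
Y1 | 8
Z3 | 4
X1 | 30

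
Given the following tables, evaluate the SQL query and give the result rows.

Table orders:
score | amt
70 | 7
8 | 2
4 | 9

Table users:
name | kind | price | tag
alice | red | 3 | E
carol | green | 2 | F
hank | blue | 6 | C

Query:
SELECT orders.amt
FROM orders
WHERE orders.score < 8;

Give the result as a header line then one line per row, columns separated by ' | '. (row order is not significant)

After WHERE (1 rows):
orders.score | orders.amt
4 | 9
After SELECT (1 rows):
orders.amt
9

== RESULT ==
orders.amt
9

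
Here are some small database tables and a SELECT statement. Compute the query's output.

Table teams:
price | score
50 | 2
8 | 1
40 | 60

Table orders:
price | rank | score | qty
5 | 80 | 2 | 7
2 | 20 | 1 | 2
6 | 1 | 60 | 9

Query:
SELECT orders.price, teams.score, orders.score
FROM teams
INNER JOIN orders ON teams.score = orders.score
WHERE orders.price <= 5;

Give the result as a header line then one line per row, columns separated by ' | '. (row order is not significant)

== RESULT ==
orders.price | teams.score | orders.score
5 | 2 | 2
2 | 1 | 1

Derivation:
After JOIN orders (3 rows):
teams.price | teams.score | orders.price | orders.rank | orders.score | orders.qty
50 | 2 | 5 | 80 | 2 | 7
8 | 1 | 2 | 20 | 1 | 2
40 | 60 | 6 | 1 | 60 | 9
After WHERE (2 rows):
teams.price | teams.score | orders.price | orders.rank | orders.score | orders.qty
50 | 2 | 5 | 80 | 2 | 7
8 | 1 | 2 | 20 | 1 | 2
After SELECT (2 rows):
orders.price | teams.score | orders.score
5 | 2 | 2
2 | 1 | 1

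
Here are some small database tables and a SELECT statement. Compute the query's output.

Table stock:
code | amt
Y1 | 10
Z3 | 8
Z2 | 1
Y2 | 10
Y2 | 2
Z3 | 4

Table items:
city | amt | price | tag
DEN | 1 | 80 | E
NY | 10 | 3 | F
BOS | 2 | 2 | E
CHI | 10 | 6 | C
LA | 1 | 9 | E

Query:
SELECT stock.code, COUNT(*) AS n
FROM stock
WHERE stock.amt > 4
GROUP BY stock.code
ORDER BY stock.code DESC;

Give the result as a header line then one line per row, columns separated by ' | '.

After WHERE (3 rows):
stock.code | stock.amt
Y1 | 10
Z3 | 8
Y2 | 10
After GROUP BY (3 rows):
stock.code | n
Y1 | 1
Z3 | 1
Y2 | 1
After ORDER BY (3 rows):
stock.code | n
Z3 | 1
Y2 | 1
Y1 | 1

== RESULT ==
stock.code | n
Z3 | 1
Y2 | 1
Y1 | 1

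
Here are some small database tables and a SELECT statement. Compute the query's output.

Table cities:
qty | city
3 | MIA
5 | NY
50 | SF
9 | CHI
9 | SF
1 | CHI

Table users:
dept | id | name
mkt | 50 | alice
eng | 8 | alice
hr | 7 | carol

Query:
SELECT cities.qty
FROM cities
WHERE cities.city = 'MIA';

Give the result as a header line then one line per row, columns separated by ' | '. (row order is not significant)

After WHERE (1 rows):
cities.qty | cities.city
3 | MIA
After SELECT (1 rows):
cities.qty
3

== RESULT ==
cities.qty
3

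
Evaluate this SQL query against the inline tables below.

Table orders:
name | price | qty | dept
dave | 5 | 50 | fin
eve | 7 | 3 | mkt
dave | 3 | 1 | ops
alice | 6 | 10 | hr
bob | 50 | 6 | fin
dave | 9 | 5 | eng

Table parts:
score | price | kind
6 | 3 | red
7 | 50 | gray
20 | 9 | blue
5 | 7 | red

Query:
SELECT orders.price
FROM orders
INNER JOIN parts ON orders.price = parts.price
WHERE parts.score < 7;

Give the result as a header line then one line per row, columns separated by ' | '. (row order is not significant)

== RESULT ==
orders.price
7
3

Derivation:
After JOIN parts (4 rows):
orders.name | orders.price | orders.qty | orders.dept | parts.score | parts.price | parts.kind
eve | 7 | 3 | mkt | 5 | 7 | red
dave | 3 | 1 | ops | 6 | 3 | red
bob | 50 | 6 | fin | 7 | 50 | gray
dave | 9 | 5 | eng | 20 | 9 | blue
After WHERE (2 rows):
orders.name | orders.price | orders.qty | orders.dept | parts.score | parts.price | parts.kind
eve | 7 | 3 | mkt | 5 | 7 | red
dave | 3 | 1 | ops | 6 | 3 | red
After SELECT (2 rows):
orders.price
7
3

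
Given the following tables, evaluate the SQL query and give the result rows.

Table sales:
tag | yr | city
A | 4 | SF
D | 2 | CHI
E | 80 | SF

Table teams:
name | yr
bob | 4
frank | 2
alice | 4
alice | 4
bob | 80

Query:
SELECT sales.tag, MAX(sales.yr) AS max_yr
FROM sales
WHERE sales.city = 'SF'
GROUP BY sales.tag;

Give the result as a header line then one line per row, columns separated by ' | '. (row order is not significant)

After WHERE (2 rows):
sales.tag | sales.yr | sales.city
A | 4 | SF
E | 80 | SF
After GROUP BY (2 rows):
sales.tag | max_yr
A | 4
E | 80

== RESULT ==
sales.tag | max_yr
A | 4
E | 80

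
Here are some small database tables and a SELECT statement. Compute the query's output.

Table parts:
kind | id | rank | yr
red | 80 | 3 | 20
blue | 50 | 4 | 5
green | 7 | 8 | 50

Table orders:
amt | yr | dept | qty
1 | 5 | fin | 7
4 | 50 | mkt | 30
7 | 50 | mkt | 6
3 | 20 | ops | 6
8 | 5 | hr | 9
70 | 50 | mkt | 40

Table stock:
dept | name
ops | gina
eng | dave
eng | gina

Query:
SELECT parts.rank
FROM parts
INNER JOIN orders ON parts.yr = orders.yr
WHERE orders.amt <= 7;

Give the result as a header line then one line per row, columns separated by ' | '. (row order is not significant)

After JOIN orders (6 rows):
parts.kind | parts.id | parts.rank | parts.yr | orders.amt | orders.yr | orders.dept | orders.qty
red | 80 | 3 | 20 | 3 | 20 | ops | 6
blue | 50 | 4 | 5 | 1 | 5 | fin | 7
blue | 50 | 4 | 5 | 8 | 5 | hr | 9
green | 7 | 8 | 50 | 4 | 50 | mkt | 30
green | 7 | 8 | 50 | 7 | 50 | mkt | 6
green | 7 | 8 | 50 | 70 | 50 | mkt | 40
After WHERE (4 rows):
parts.kind | parts.id | parts.rank | parts.yr | orders.amt | orders.yr | orders.dept | orders.qty
red | 80 | 3 | 20 | 3 | 20 | ops | 6
blue | 50 | 4 | 5 | 1 | 5 | fin | 7
green | 7 | 8 | 50 | 4 | 50 | mkt | 30
green | 7 | 8 | 50 | 7 | 50 | mkt | 6
After SELECT (4 rows):
parts.rank
3
4
8
8

== RESULT ==
parts.rank
3
4
8
8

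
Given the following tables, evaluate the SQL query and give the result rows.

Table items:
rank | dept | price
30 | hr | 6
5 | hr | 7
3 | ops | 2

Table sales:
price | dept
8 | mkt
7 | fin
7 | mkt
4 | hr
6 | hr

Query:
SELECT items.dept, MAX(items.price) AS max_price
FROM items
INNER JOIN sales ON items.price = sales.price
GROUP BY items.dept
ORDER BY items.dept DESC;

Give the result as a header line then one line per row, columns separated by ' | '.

== RESULT ==
items.dept | max_price
hr | 7

Derivation:
After JOIN sales (3 rows):
items.rank | items.dept | items.price | sales.price | sales.dept
30 | hr | 6 | 6 | hr
5 | hr | 7 | 7 | fin
5 | hr | 7 | 7 | mkt
After GROUP BY (1 rows):
items.dept | max_price
hr | 7
After ORDER BY (1 rows):
items.dept | max_price
hr | 7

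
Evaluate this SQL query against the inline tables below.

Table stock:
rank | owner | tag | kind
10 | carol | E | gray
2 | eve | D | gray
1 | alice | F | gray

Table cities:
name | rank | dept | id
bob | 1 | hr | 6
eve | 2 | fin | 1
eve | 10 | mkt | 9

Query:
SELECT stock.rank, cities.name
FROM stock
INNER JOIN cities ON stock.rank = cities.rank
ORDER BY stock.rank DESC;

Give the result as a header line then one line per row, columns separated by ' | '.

== RESULT ==
stock.rank | cities.name
10 | eve
2 | eve
1 | bob

Derivation:
After JOIN cities (3 rows):
stock.rank | stock.owner | stock.tag | stock.kind | cities.name | cities.rank | cities.dept | cities.id
10 | carol | E | gray | eve | 10 | mkt | 9
2 | eve | D | gray | eve | 2 | fin | 1
1 | alice | F | gray | bob | 1 | hr | 6
After SELECT (3 rows):
stock.rank | cities.name
10 | eve
2 | eve
1 | bob
After ORDER BY (3 rows):
stock.rank | cities.name
10 | eve
2 | eve
1 | bob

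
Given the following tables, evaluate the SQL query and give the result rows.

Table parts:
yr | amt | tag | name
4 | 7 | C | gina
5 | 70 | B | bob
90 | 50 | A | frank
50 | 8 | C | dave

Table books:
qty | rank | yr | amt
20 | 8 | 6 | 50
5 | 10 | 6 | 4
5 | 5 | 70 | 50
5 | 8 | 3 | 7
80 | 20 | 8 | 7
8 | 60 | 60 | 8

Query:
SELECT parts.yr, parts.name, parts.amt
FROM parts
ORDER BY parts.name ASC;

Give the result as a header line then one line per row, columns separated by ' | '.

After SELECT (4 rows):
parts.yr | parts.name | parts.amt
4 | gina | 7
5 | bob | 70
90 | frank | 50
50 | dave | 8
After ORDER BY (4 rows):
parts.yr | parts.name | parts.amt
5 | bob | 70
50 | dave | 8
90 | frank | 50
4 | gina | 7

== RESULT ==
parts.yr | parts.name | parts.amt
5 | bob | 70
50 | dave | 8
90 | frank | 50
4 | gina | 7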